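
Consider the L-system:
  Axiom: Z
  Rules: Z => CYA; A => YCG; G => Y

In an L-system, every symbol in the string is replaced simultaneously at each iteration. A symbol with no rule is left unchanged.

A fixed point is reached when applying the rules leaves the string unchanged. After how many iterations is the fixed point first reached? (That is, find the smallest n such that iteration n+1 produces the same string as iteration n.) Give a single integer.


Answer: 3

Derivation:
Step 0: Z
Step 1: CYA
Step 2: CYYCG
Step 3: CYYCY
Step 4: CYYCY  (unchanged — fixed point at step 3)


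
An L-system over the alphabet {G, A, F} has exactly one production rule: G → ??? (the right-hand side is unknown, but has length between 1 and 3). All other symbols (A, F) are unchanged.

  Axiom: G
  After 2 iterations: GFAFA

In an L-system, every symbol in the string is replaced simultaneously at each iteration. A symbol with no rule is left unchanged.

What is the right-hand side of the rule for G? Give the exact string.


Trying G → GFA:
  Step 0: G
  Step 1: GFA
  Step 2: GFAFA
Matches the given result.

Answer: GFA


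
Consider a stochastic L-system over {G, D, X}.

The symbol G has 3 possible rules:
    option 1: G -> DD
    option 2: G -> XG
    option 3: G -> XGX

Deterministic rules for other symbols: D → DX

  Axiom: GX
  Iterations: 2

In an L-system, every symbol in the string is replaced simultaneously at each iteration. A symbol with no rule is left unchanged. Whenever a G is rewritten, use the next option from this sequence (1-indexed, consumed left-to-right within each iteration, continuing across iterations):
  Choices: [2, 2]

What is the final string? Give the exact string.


Step 0: GX
Step 1: XGX  (used choices [2])
Step 2: XXGX  (used choices [2])

Answer: XXGX


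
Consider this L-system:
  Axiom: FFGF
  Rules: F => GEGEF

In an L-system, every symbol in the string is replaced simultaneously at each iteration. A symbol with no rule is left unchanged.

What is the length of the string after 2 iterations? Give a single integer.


Answer: 28

Derivation:
Step 0: length = 4
Step 1: length = 16
Step 2: length = 28


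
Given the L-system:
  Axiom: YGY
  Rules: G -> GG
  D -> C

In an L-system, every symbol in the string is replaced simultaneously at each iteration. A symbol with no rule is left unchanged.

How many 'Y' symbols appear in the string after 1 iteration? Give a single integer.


Step 0: YGY  (2 'Y')
Step 1: YGGY  (2 'Y')

Answer: 2


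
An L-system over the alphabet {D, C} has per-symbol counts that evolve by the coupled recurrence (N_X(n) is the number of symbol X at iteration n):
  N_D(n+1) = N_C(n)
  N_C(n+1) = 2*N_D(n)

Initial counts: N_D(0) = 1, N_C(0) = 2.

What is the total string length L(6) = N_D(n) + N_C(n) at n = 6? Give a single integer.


Step 0: N_D=1, N_C=2, L=3
Step 1: N_D=2, N_C=2, L=4
Step 2: N_D=2, N_C=4, L=6
Step 3: N_D=4, N_C=4, L=8
Step 4: N_D=4, N_C=8, L=12
Step 5: N_D=8, N_C=8, L=16
Step 6: N_D=8, N_C=16, L=24

Answer: 24


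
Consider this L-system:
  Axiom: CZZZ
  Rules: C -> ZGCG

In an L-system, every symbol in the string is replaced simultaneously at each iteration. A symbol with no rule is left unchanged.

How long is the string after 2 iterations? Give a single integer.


Answer: 10

Derivation:
Step 0: length = 4
Step 1: length = 7
Step 2: length = 10


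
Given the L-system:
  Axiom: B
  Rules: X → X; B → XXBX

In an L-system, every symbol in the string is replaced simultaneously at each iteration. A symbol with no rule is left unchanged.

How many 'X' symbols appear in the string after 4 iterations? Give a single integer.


Answer: 12

Derivation:
Step 0: B  (0 'X')
Step 1: XXBX  (3 'X')
Step 2: XXXXBXX  (6 'X')
Step 3: XXXXXXBXXX  (9 'X')
Step 4: XXXXXXXXBXXXX  (12 'X')


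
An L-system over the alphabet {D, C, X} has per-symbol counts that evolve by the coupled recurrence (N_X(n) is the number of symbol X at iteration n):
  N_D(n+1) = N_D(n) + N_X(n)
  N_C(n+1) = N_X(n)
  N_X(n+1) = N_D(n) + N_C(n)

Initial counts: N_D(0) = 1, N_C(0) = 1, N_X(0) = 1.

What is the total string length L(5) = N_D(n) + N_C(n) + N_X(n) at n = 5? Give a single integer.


Step 0: N_D=1, N_C=1, N_X=1, L=3
Step 1: N_D=2, N_C=1, N_X=2, L=5
Step 2: N_D=4, N_C=2, N_X=3, L=9
Step 3: N_D=7, N_C=3, N_X=6, L=16
Step 4: N_D=13, N_C=6, N_X=10, L=29
Step 5: N_D=23, N_C=10, N_X=19, L=52

Answer: 52


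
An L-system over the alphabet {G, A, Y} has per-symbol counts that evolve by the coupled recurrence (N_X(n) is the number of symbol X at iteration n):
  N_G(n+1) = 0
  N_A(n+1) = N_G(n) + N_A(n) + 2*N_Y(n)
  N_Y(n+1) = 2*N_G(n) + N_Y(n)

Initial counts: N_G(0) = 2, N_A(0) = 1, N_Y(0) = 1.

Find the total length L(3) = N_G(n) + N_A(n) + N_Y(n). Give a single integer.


Answer: 30

Derivation:
Step 0: N_G=2, N_A=1, N_Y=1, L=4
Step 1: N_G=0, N_A=5, N_Y=5, L=10
Step 2: N_G=0, N_A=15, N_Y=5, L=20
Step 3: N_G=0, N_A=25, N_Y=5, L=30


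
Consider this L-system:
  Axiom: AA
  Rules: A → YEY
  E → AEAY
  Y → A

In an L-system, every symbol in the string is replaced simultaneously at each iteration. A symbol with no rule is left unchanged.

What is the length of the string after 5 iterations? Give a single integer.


Answer: 200

Derivation:
Step 0: length = 2
Step 1: length = 6
Step 2: length = 12
Step 3: length = 34
Step 4: length = 76
Step 5: length = 200


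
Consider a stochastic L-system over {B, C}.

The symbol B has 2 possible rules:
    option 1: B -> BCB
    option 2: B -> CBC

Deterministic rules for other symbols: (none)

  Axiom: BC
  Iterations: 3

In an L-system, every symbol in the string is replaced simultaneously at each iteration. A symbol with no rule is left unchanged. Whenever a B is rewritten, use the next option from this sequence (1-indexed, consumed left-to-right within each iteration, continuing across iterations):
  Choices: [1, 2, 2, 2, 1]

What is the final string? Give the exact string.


Answer: CCBCCCCBCBCC

Derivation:
Step 0: BC
Step 1: BCBC  (used choices [1])
Step 2: CBCCCBCC  (used choices [2, 2])
Step 3: CCBCCCCBCBCC  (used choices [2, 1])


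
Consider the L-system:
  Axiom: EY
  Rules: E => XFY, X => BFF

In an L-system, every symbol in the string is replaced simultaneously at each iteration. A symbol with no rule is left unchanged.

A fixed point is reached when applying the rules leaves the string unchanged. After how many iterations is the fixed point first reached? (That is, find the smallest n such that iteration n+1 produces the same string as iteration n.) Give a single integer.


Step 0: EY
Step 1: XFYY
Step 2: BFFFYY
Step 3: BFFFYY  (unchanged — fixed point at step 2)

Answer: 2


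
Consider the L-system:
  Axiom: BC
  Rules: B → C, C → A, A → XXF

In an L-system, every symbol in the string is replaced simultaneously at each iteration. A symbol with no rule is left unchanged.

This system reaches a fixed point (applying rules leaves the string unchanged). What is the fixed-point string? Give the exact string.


Answer: XXFXXF

Derivation:
Step 0: BC
Step 1: CA
Step 2: AXXF
Step 3: XXFXXF
Step 4: XXFXXF  (unchanged — fixed point at step 3)


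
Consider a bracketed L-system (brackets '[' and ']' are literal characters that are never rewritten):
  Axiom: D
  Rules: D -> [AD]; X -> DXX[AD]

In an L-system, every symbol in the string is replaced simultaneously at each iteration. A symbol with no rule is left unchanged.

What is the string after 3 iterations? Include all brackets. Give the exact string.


Answer: [A[A[AD]]]

Derivation:
Step 0: D
Step 1: [AD]
Step 2: [A[AD]]
Step 3: [A[A[AD]]]


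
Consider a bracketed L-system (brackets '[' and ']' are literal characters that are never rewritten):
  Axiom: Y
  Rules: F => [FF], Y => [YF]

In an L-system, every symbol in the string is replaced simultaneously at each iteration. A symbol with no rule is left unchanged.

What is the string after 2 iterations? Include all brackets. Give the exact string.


Step 0: Y
Step 1: [YF]
Step 2: [[YF][FF]]

Answer: [[YF][FF]]


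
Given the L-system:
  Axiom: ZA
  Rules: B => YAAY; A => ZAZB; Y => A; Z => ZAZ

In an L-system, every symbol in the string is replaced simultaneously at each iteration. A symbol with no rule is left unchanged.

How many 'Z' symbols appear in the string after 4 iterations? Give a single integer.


Step 0: ZA  (1 'Z')
Step 1: ZAZZAZB  (4 'Z')
Step 2: ZAZZAZBZAZZAZZAZBZAZYAAY  (12 'Z')
Step 3: ZAZZAZBZAZZAZZAZBZAZYAAYZAZZAZBZAZZAZZAZBZAZZAZZAZBZAZYAAYZAZZAZBZAZAZAZBZAZBA  (40 'Z')
Step 4: ZAZZAZBZAZZAZZAZBZAZYAAYZAZZAZBZAZZAZZAZBZAZZAZZAZBZAZYAAYZAZZAZBZAZAZAZBZAZBAZAZZAZBZAZZAZZAZBZAZYAAYZAZZAZBZAZZAZZAZBZAZZAZZAZBZAZYAAYZAZZAZBZAZZAZZAZBZAZZAZZAZBZAZYAAYZAZZAZBZAZAZAZBZAZBAZAZZAZBZAZZAZZAZBZAZYAAYZAZZAZBZAZZAZBZAZZAZBZAZYAAYZAZZAZBZAZYAAYZAZB  (132 'Z')

Answer: 132


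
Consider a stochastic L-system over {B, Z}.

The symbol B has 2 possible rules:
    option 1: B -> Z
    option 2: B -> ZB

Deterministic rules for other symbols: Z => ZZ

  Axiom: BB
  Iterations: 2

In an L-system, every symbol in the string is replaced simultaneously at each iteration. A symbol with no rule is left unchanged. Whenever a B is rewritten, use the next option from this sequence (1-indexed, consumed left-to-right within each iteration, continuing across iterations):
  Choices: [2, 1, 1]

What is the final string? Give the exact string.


Answer: ZZZZZ

Derivation:
Step 0: BB
Step 1: ZBZ  (used choices [2, 1])
Step 2: ZZZZZ  (used choices [1])


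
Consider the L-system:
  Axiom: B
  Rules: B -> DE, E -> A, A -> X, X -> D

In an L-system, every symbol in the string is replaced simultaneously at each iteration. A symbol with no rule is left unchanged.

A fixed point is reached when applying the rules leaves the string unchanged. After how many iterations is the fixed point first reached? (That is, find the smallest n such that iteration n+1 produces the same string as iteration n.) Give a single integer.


Step 0: B
Step 1: DE
Step 2: DA
Step 3: DX
Step 4: DD
Step 5: DD  (unchanged — fixed point at step 4)

Answer: 4


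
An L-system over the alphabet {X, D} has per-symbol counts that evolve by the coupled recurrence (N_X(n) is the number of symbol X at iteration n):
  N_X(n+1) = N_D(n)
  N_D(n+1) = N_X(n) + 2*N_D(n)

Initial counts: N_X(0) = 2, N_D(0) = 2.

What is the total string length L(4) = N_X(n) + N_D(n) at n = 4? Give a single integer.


Step 0: N_X=2, N_D=2, L=4
Step 1: N_X=2, N_D=6, L=8
Step 2: N_X=6, N_D=14, L=20
Step 3: N_X=14, N_D=34, L=48
Step 4: N_X=34, N_D=82, L=116

Answer: 116


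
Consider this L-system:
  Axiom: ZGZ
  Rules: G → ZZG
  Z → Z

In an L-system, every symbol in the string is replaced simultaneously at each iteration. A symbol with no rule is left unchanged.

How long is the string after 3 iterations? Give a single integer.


Answer: 9

Derivation:
Step 0: length = 3
Step 1: length = 5
Step 2: length = 7
Step 3: length = 9


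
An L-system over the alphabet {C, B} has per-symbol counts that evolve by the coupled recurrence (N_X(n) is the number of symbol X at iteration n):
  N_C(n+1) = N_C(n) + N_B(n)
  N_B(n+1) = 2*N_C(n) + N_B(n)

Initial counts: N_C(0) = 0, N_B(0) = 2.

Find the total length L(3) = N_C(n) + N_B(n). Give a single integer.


Answer: 24

Derivation:
Step 0: N_C=0, N_B=2, L=2
Step 1: N_C=2, N_B=2, L=4
Step 2: N_C=4, N_B=6, L=10
Step 3: N_C=10, N_B=14, L=24


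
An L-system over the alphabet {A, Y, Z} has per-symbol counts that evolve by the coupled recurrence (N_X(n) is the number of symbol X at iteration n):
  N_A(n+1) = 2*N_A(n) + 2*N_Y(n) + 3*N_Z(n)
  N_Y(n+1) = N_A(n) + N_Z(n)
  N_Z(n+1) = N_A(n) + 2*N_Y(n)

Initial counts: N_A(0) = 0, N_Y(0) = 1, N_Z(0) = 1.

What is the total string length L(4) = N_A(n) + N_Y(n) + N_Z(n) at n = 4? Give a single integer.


Answer: 512

Derivation:
Step 0: N_A=0, N_Y=1, N_Z=1, L=2
Step 1: N_A=5, N_Y=1, N_Z=2, L=8
Step 2: N_A=18, N_Y=7, N_Z=7, L=32
Step 3: N_A=71, N_Y=25, N_Z=32, L=128
Step 4: N_A=288, N_Y=103, N_Z=121, L=512


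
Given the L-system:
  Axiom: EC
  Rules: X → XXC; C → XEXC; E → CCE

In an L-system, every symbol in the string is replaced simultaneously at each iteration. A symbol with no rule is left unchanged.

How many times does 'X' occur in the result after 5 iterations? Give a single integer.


Answer: 458

Derivation:
Step 0: EC  (0 'X')
Step 1: CCEXEXC  (2 'X')
Step 2: XEXCXEXCCCEXXCCCEXXCXEXC  (10 'X')
Step 3: XXCCCEXXCXEXCXXCCCEXXCXEXCXEXCXEXCCCEXXCXXCXEXCXEXCXEXCCCEXXCXXCXEXCXXCCCEXXCXEXC  (38 'X')
Step 4: XXCXXCXEXCXEXCXEXCCCEXXCXXCXEXCXXCCCEXXCXEXCXXCXXCXEXCXEXCXEXCCCEXXCXXCXEXCXXCCCEXXCXEXCXXCCCEXXCXEXCXXCCCEXXCXEXCXEXCXEXCCCEXXCXXCXEXCXXCXXCXEXCXXCCCEXXCXEXCXXCCCEXXCXEXCXXCCCEXXCXEXCXEXCXEXCCCEXXCXXCXEXCXXCXXCXEXCXXCCCEXXCXEXCXXCXXCXEXCXEXCXEXCCCEXXCXXCXEXCXXCCCEXXCXEXC  (134 'X')
Step 5: XXCXXCXEXCXXCXXCXEXCXXCCCEXXCXEXCXXCCCEXXCXEXCXXCCCEXXCXEXCXEXCXEXCCCEXXCXXCXEXCXXCXXCXEXCXXCCCEXXCXEXCXXCXXCXEXCXEXCXEXCCCEXXCXXCXEXCXXCCCEXXCXEXCXXCXXCXEXCXXCXXCXEXCXXCCCEXXCXEXCXXCCCEXXCXEXCXXCCCEXXCXEXCXEXCXEXCCCEXXCXXCXEXCXXCXXCXEXCXXCCCEXXCXEXCXXCXXCXEXCXEXCXEXCCCEXXCXXCXEXCXXCCCEXXCXEXCXXCXXCXEXCXEXCXEXCCCEXXCXXCXEXCXXCCCEXXCXEXCXXCXXCXEXCXEXCXEXCCCEXXCXXCXEXCXXCCCEXXCXEXCXXCCCEXXCXEXCXXCCCEXXCXEXCXEXCXEXCCCEXXCXXCXEXCXXCXXCXEXCXXCCCEXXCXEXCXXCXXCXEXCXXCXXCXEXCXXCCCEXXCXEXCXXCXXCXEXCXEXCXEXCCCEXXCXXCXEXCXXCCCEXXCXEXCXXCXXCXEXCXEXCXEXCCCEXXCXXCXEXCXXCCCEXXCXEXCXXCXXCXEXCXEXCXEXCCCEXXCXXCXEXCXXCCCEXXCXEXCXXCCCEXXCXEXCXXCCCEXXCXEXCXEXCXEXCCCEXXCXXCXEXCXXCXXCXEXCXXCCCEXXCXEXCXXCXXCXEXCXXCXXCXEXCXXCCCEXXCXEXCXXCXXCXEXCXEXCXEXCCCEXXCXXCXEXCXXCCCEXXCXEXCXXCXXCXEXCXXCXXCXEXCXXCCCEXXCXEXCXXCCCEXXCXEXCXXCCCEXXCXEXCXEXCXEXCCCEXXCXXCXEXCXXCXXCXEXCXXCCCEXXCXEXCXXCXXCXEXCXEXCXEXCCCEXXCXXCXEXCXXCCCEXXCXEXC  (458 'X')


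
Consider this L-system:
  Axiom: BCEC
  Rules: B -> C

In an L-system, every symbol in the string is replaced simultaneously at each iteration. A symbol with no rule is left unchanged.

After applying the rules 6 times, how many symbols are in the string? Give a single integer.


Answer: 4

Derivation:
Step 0: length = 4
Step 1: length = 4
Step 2: length = 4
Step 3: length = 4
Step 4: length = 4
Step 5: length = 4
Step 6: length = 4


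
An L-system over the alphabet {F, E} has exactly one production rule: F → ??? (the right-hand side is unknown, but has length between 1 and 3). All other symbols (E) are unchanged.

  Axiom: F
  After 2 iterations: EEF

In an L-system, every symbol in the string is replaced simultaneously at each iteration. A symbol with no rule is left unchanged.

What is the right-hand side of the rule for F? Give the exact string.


Answer: EF

Derivation:
Trying F → EF:
  Step 0: F
  Step 1: EF
  Step 2: EEF
Matches the given result.


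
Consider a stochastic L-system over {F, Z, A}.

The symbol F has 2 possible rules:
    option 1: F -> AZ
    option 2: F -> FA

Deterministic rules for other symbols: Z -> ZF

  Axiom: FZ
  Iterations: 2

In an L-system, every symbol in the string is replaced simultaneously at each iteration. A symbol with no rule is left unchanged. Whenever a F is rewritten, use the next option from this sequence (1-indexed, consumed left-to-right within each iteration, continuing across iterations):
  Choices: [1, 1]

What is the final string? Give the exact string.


Answer: AZFZFAZ

Derivation:
Step 0: FZ
Step 1: AZZF  (used choices [1])
Step 2: AZFZFAZ  (used choices [1])


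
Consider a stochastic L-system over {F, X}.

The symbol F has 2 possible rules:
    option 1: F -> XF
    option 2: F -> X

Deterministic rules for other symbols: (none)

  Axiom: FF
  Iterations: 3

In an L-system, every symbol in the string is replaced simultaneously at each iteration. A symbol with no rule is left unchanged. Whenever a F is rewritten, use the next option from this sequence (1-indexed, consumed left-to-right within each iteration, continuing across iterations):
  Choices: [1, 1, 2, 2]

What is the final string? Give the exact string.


Answer: XXXX

Derivation:
Step 0: FF
Step 1: XFXF  (used choices [1, 1])
Step 2: XXXX  (used choices [2, 2])
Step 3: XXXX  (used choices [])


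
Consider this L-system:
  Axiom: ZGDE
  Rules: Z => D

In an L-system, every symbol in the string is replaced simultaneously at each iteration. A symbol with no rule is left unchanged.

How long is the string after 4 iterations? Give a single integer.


Answer: 4

Derivation:
Step 0: length = 4
Step 1: length = 4
Step 2: length = 4
Step 3: length = 4
Step 4: length = 4


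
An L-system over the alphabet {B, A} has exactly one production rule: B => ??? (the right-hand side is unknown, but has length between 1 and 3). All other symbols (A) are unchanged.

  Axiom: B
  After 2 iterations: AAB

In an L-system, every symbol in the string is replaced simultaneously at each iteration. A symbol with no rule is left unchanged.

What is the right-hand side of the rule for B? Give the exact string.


Answer: AB

Derivation:
Trying B => AB:
  Step 0: B
  Step 1: AB
  Step 2: AAB
Matches the given result.


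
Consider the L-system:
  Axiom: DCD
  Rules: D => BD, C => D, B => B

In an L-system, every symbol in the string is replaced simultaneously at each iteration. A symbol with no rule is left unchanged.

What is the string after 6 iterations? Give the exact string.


Answer: BBBBBBDBBBBBDBBBBBBD

Derivation:
Step 0: DCD
Step 1: BDDBD
Step 2: BBDBDBBD
Step 3: BBBDBBDBBBD
Step 4: BBBBDBBBDBBBBD
Step 5: BBBBBDBBBBDBBBBBD
Step 6: BBBBBBDBBBBBDBBBBBBD


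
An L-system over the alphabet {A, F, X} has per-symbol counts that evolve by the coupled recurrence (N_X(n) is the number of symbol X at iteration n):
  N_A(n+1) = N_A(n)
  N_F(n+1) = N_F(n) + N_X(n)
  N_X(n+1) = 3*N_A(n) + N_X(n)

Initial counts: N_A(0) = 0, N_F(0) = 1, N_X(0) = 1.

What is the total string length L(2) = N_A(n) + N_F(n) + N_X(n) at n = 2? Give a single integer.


Step 0: N_A=0, N_F=1, N_X=1, L=2
Step 1: N_A=0, N_F=2, N_X=1, L=3
Step 2: N_A=0, N_F=3, N_X=1, L=4

Answer: 4


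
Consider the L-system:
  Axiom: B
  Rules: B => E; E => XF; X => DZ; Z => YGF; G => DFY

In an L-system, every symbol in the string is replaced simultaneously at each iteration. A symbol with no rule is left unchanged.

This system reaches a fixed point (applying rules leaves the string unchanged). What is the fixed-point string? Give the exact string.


Step 0: B
Step 1: E
Step 2: XF
Step 3: DZF
Step 4: DYGFF
Step 5: DYDFYFF
Step 6: DYDFYFF  (unchanged — fixed point at step 5)

Answer: DYDFYFF


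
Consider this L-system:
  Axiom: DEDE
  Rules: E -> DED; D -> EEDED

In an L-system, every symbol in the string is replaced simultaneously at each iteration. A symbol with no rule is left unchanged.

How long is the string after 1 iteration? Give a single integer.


Answer: 16

Derivation:
Step 0: length = 4
Step 1: length = 16


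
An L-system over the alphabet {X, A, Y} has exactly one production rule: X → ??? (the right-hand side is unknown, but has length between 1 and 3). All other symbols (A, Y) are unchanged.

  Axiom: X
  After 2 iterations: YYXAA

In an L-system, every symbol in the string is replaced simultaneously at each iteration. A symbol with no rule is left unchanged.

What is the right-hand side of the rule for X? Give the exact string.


Trying X → YXA:
  Step 0: X
  Step 1: YXA
  Step 2: YYXAA
Matches the given result.

Answer: YXA


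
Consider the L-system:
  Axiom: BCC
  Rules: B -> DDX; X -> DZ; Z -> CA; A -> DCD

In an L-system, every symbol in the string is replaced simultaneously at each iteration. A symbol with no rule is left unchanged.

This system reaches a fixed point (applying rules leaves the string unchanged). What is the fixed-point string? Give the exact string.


Answer: DDDCDCDCC

Derivation:
Step 0: BCC
Step 1: DDXCC
Step 2: DDDZCC
Step 3: DDDCACC
Step 4: DDDCDCDCC
Step 5: DDDCDCDCC  (unchanged — fixed point at step 4)


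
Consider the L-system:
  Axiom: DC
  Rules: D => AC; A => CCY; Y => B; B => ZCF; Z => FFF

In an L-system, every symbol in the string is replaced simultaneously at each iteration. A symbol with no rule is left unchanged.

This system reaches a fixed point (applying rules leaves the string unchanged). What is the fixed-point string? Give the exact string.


Answer: CCFFFCFCC

Derivation:
Step 0: DC
Step 1: ACC
Step 2: CCYCC
Step 3: CCBCC
Step 4: CCZCFCC
Step 5: CCFFFCFCC
Step 6: CCFFFCFCC  (unchanged — fixed point at step 5)


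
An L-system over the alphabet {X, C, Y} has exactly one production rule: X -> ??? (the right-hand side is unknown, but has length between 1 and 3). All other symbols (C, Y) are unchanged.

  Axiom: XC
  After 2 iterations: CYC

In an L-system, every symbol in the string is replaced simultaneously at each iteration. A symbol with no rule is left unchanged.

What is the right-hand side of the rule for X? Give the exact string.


Trying X -> CY:
  Step 0: XC
  Step 1: CYC
  Step 2: CYC
Matches the given result.

Answer: CY


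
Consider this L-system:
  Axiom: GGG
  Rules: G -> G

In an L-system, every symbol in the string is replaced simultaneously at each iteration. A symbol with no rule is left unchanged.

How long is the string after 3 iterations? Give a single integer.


Step 0: length = 3
Step 1: length = 3
Step 2: length = 3
Step 3: length = 3

Answer: 3


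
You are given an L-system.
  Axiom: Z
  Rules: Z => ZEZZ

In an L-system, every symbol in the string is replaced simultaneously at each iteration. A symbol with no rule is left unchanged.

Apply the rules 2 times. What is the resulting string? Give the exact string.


Answer: ZEZZEZEZZZEZZ

Derivation:
Step 0: Z
Step 1: ZEZZ
Step 2: ZEZZEZEZZZEZZ


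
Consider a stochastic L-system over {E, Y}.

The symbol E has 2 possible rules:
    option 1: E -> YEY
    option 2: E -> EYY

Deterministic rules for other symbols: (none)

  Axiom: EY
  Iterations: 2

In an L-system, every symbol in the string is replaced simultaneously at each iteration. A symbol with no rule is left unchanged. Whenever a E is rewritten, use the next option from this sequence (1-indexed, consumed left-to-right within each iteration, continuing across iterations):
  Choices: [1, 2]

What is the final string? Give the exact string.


Step 0: EY
Step 1: YEYY  (used choices [1])
Step 2: YEYYYY  (used choices [2])

Answer: YEYYYY


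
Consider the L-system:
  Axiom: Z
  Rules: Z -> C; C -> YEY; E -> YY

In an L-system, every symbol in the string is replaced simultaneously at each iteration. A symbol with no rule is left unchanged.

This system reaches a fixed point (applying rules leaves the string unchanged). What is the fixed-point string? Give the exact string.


Answer: YYYY

Derivation:
Step 0: Z
Step 1: C
Step 2: YEY
Step 3: YYYY
Step 4: YYYY  (unchanged — fixed point at step 3)


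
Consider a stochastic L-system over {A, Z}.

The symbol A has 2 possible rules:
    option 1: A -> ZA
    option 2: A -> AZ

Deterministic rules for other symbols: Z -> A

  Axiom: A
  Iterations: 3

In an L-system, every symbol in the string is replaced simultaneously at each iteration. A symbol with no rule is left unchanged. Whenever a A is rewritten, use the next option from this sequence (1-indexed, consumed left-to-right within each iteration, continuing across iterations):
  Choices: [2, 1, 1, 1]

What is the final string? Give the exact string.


Step 0: A
Step 1: AZ  (used choices [2])
Step 2: ZAA  (used choices [1])
Step 3: AZAZA  (used choices [1, 1])

Answer: AZAZA


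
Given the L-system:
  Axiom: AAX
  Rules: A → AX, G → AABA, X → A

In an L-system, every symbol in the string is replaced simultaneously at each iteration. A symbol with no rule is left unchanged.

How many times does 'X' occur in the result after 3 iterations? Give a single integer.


Step 0: AAX  (1 'X')
Step 1: AXAXA  (2 'X')
Step 2: AXAAXAAX  (3 'X')
Step 3: AXAAXAXAAXAXA  (5 'X')

Answer: 5


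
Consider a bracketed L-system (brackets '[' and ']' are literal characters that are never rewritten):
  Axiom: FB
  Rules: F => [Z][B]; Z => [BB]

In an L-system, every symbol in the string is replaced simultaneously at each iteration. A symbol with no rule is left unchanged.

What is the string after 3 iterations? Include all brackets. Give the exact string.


Answer: [[BB]][B]B

Derivation:
Step 0: FB
Step 1: [Z][B]B
Step 2: [[BB]][B]B
Step 3: [[BB]][B]B


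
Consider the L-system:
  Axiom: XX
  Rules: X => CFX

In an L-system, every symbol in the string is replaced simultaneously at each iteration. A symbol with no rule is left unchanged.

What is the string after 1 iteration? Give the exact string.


Answer: CFXCFX

Derivation:
Step 0: XX
Step 1: CFXCFX


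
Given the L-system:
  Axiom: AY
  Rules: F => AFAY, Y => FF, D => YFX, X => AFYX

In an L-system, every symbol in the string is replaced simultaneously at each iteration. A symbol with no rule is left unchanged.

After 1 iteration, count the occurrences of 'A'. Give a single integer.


Step 0: AY  (1 'A')
Step 1: AFF  (1 'A')

Answer: 1


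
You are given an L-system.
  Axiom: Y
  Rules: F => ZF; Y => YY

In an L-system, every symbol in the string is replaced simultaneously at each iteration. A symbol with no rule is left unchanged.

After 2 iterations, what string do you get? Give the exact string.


Step 0: Y
Step 1: YY
Step 2: YYYY

Answer: YYYY


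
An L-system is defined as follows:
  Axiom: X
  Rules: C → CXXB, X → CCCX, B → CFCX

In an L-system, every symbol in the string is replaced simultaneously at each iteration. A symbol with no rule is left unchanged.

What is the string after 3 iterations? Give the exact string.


Step 0: X
Step 1: CCCX
Step 2: CXXBCXXBCXXBCCCX
Step 3: CXXBCCCXCCCXCFCXCXXBCCCXCCCXCFCXCXXBCCCXCCCXCFCXCXXBCXXBCXXBCCCX

Answer: CXXBCCCXCCCXCFCXCXXBCCCXCCCXCFCXCXXBCCCXCCCXCFCXCXXBCXXBCXXBCCCX


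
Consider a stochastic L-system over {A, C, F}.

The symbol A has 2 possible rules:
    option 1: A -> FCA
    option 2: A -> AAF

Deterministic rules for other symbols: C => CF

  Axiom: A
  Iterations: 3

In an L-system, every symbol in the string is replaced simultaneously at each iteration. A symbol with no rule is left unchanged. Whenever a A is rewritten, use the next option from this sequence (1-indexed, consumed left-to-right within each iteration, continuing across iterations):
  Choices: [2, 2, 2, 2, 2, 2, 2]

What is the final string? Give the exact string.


Step 0: A
Step 1: AAF  (used choices [2])
Step 2: AAFAAFF  (used choices [2, 2])
Step 3: AAFAAFFAAFAAFFF  (used choices [2, 2, 2, 2])

Answer: AAFAAFFAAFAAFFF


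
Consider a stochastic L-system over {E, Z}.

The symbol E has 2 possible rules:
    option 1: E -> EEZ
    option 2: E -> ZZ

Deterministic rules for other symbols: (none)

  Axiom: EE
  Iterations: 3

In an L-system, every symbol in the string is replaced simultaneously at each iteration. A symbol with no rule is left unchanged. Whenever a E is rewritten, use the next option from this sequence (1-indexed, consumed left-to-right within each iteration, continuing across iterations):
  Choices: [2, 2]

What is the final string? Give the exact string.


Answer: ZZZZ

Derivation:
Step 0: EE
Step 1: ZZZZ  (used choices [2, 2])
Step 2: ZZZZ  (used choices [])
Step 3: ZZZZ  (used choices [])


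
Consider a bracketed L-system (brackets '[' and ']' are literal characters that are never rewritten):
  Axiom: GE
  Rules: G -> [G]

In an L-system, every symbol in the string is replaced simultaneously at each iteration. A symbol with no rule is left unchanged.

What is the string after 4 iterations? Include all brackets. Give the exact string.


Step 0: GE
Step 1: [G]E
Step 2: [[G]]E
Step 3: [[[G]]]E
Step 4: [[[[G]]]]E

Answer: [[[[G]]]]E


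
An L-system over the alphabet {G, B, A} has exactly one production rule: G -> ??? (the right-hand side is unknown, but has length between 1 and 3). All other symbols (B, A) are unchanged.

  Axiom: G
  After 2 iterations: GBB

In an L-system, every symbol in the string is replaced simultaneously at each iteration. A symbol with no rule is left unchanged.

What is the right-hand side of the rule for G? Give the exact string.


Answer: GB

Derivation:
Trying G -> GB:
  Step 0: G
  Step 1: GB
  Step 2: GBB
Matches the given result.


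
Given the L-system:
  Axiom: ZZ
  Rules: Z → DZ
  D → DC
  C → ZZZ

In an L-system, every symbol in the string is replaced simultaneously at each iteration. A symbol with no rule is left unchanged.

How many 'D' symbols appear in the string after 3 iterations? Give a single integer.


Step 0: ZZ  (0 'D')
Step 1: DZDZ  (2 'D')
Step 2: DCDZDCDZ  (4 'D')
Step 3: DCZZZDCDZDCZZZDCDZ  (6 'D')

Answer: 6


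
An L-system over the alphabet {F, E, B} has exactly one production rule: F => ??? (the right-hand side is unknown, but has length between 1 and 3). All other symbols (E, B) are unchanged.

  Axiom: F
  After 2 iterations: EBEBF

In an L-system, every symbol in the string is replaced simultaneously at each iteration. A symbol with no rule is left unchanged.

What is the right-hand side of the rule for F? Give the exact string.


Trying F => EBF:
  Step 0: F
  Step 1: EBF
  Step 2: EBEBF
Matches the given result.

Answer: EBF


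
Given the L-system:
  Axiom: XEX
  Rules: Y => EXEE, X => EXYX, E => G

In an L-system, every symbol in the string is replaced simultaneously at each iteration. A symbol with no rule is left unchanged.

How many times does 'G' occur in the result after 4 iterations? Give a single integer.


Step 0: XEX  (0 'G')
Step 1: EXYXGEXYX  (1 'G')
Step 2: GEXYXEXEEEXYXGGEXYXEXEEEXYX  (3 'G')
Step 3: GGEXYXEXEEEXYXGEXYXGGGEXYXEXEEEXYXGGGEXYXEXEEEXYXGEXYXGGGEXYXEXEEEXYX  (13 'G')
Step 4: GGGEXYXEXEEEXYXGEXYXGGGEXYXEXEEEXYXGGEXYXEXEEEXYXGGGGEXYXEXEEEXYXGEXYXGGGEXYXEXEEEXYXGGGGEXYXEXEEEXYXGEXYXGGGEXYXEXEEEXYXGGEXYXEXEEEXYXGGGGEXYXEXEEEXYXGEXYXGGGEXYXEXEEEXYX  (35 'G')

Answer: 35


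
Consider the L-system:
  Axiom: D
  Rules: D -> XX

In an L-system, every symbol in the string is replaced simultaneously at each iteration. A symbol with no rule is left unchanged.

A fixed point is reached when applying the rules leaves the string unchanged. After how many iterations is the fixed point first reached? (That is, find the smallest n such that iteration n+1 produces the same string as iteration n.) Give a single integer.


Answer: 1

Derivation:
Step 0: D
Step 1: XX
Step 2: XX  (unchanged — fixed point at step 1)


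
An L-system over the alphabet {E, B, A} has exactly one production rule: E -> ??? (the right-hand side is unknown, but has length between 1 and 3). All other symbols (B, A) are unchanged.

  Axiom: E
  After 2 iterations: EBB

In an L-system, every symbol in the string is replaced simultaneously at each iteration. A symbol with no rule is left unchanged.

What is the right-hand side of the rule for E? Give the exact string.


Answer: EB

Derivation:
Trying E -> EB:
  Step 0: E
  Step 1: EB
  Step 2: EBB
Matches the given result.


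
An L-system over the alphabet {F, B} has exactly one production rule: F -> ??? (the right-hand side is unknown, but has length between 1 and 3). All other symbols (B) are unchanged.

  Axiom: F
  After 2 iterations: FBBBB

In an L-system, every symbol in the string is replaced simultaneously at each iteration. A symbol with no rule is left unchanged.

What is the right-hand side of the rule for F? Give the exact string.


Trying F -> FBB:
  Step 0: F
  Step 1: FBB
  Step 2: FBBBB
Matches the given result.

Answer: FBB


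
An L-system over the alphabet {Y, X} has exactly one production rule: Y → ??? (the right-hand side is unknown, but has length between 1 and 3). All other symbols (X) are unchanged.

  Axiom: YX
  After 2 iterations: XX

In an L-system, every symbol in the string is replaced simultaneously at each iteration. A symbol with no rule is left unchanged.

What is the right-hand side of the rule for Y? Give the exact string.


Answer: X

Derivation:
Trying Y → X:
  Step 0: YX
  Step 1: XX
  Step 2: XX
Matches the given result.


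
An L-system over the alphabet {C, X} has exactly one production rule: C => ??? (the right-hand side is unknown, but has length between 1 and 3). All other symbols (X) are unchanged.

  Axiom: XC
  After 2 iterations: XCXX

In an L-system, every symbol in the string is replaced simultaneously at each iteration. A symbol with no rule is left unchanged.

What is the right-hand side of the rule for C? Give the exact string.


Answer: CX

Derivation:
Trying C => CX:
  Step 0: XC
  Step 1: XCX
  Step 2: XCXX
Matches the given result.


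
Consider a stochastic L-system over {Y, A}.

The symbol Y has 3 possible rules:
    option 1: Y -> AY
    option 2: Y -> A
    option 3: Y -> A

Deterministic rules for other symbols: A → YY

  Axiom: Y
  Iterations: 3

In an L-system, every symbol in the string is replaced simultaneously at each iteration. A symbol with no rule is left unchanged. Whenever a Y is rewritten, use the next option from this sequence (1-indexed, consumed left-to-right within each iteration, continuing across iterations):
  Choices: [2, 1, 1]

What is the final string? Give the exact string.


Step 0: Y
Step 1: A  (used choices [2])
Step 2: YY  (used choices [])
Step 3: AYAY  (used choices [1, 1])

Answer: AYAY


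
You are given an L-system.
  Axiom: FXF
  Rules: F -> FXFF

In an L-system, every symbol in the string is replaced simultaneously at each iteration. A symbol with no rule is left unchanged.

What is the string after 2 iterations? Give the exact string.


Answer: FXFFXFXFFFXFFXFXFFXFXFFFXFF

Derivation:
Step 0: FXF
Step 1: FXFFXFXFF
Step 2: FXFFXFXFFFXFFXFXFFXFXFFFXFF


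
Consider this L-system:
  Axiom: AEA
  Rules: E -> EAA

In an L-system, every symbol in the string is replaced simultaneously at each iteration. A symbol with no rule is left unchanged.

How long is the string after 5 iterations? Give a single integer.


Step 0: length = 3
Step 1: length = 5
Step 2: length = 7
Step 3: length = 9
Step 4: length = 11
Step 5: length = 13

Answer: 13


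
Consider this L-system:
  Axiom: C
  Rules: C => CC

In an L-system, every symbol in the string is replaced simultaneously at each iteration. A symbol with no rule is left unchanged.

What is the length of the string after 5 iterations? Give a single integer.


Answer: 32

Derivation:
Step 0: length = 1
Step 1: length = 2
Step 2: length = 4
Step 3: length = 8
Step 4: length = 16
Step 5: length = 32


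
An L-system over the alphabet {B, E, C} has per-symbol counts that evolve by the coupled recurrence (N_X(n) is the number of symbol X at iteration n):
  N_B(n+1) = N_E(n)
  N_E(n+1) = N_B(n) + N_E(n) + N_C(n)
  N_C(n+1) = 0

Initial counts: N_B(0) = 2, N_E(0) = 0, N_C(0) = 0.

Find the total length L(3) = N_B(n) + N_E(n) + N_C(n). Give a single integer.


Step 0: N_B=2, N_E=0, N_C=0, L=2
Step 1: N_B=0, N_E=2, N_C=0, L=2
Step 2: N_B=2, N_E=2, N_C=0, L=4
Step 3: N_B=2, N_E=4, N_C=0, L=6

Answer: 6


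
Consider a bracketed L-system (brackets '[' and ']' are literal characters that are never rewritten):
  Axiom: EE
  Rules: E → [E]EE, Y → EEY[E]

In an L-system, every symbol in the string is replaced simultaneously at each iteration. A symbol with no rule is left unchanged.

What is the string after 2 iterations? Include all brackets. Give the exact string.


Answer: [[E]EE][E]EE[E]EE[[E]EE][E]EE[E]EE

Derivation:
Step 0: EE
Step 1: [E]EE[E]EE
Step 2: [[E]EE][E]EE[E]EE[[E]EE][E]EE[E]EE


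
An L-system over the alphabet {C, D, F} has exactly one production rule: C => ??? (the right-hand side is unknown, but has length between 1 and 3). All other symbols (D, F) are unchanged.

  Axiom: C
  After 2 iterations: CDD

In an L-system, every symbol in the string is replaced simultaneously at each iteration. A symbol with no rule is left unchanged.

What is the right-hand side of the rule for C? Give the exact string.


Answer: CD

Derivation:
Trying C => CD:
  Step 0: C
  Step 1: CD
  Step 2: CDD
Matches the given result.


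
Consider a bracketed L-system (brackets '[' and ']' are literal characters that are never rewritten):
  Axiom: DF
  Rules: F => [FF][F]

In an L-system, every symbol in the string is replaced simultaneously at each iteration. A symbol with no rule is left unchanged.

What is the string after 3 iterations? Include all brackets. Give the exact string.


Answer: D[[[FF][F][FF][F]][[FF][F]][[FF][F][FF][F]][[FF][F]]][[[FF][F][FF][F]][[FF][F]]]

Derivation:
Step 0: DF
Step 1: D[FF][F]
Step 2: D[[FF][F][FF][F]][[FF][F]]
Step 3: D[[[FF][F][FF][F]][[FF][F]][[FF][F][FF][F]][[FF][F]]][[[FF][F][FF][F]][[FF][F]]]


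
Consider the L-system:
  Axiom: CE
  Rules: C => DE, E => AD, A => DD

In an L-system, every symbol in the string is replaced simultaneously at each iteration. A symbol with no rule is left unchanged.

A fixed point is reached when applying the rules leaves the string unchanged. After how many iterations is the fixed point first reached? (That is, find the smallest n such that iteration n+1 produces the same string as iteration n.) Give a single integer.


Step 0: CE
Step 1: DEAD
Step 2: DADDDD
Step 3: DDDDDDD
Step 4: DDDDDDD  (unchanged — fixed point at step 3)

Answer: 3


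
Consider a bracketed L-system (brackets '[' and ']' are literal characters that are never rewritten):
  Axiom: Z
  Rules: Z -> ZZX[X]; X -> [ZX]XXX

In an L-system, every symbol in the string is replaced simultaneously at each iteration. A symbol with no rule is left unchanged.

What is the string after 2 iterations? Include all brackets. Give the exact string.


Answer: ZZX[X]ZZX[X][ZX]XXX[[ZX]XXX]

Derivation:
Step 0: Z
Step 1: ZZX[X]
Step 2: ZZX[X]ZZX[X][ZX]XXX[[ZX]XXX]


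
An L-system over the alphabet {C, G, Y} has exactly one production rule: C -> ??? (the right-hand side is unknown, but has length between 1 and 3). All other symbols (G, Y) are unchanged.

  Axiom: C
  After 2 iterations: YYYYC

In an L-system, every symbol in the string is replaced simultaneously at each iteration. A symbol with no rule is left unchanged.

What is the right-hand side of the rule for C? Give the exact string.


Trying C -> YYC:
  Step 0: C
  Step 1: YYC
  Step 2: YYYYC
Matches the given result.

Answer: YYC


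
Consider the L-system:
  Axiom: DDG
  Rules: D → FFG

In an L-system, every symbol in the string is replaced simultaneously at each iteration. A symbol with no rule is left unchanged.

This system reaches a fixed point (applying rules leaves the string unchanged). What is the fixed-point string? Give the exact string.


Step 0: DDG
Step 1: FFGFFGG
Step 2: FFGFFGG  (unchanged — fixed point at step 1)

Answer: FFGFFGG


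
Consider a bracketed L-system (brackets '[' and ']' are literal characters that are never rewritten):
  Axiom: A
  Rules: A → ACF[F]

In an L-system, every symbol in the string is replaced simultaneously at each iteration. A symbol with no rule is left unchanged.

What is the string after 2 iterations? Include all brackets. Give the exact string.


Step 0: A
Step 1: ACF[F]
Step 2: ACF[F]CF[F]

Answer: ACF[F]CF[F]


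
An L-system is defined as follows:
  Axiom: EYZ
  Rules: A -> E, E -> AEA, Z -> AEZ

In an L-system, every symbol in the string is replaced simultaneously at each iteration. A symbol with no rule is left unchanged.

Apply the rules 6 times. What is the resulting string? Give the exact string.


Answer: EAEAEAEAEAEAEAEAEAEAEAEAEAEAEAEAEAEAEAEAEAEAEAEAEAEAEAEAEAEAEAEAEAEAEAEAEAEAEAEAEAEAEYEAEAEAEAEAEAEAEAEAEAEAEAEAEAEAEAEAEAEAEAEAEAEAEAEAEAEAEAEAEAEAEAAEAEAEAEAEAEAEAEAEAEAEAEAEAEAEAEEAEAEAEAEAEAEAEAAEAEAEAEEAEAAEZ

Derivation:
Step 0: EYZ
Step 1: AEAYAEZ
Step 2: EAEAEYEAEAAEZ
Step 3: AEAEAEAEAEAYAEAEAEAEEAEAAEZ
Step 4: EAEAEAEAEAEAEAEAEAEAEYEAEAEAEAEAEAEAEAAEAEAEAEEAEAAEZ
Step 5: AEAEAEAEAEAEAEAEAEAEAEAEAEAEAEAEAEAEAEAEAEAYAEAEAEAEAEAEAEAEAEAEAEAEAEAEAEAEEAEAEAEAEAEAEAEAAEAEAEAEEAEAAEZ
Step 6: EAEAEAEAEAEAEAEAEAEAEAEAEAEAEAEAEAEAEAEAEAEAEAEAEAEAEAEAEAEAEAEAEAEAEAEAEAEAEAEAEAEAEYEAEAEAEAEAEAEAEAEAEAEAEAEAEAEAEAEAEAEAEAEAEAEAEAEAEAEAEAEAEAEAEAAEAEAEAEAEAEAEAEAEAEAEAEAEAEAEAEEAEAEAEAEAEAEAEAAEAEAEAEEAEAAEZ
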